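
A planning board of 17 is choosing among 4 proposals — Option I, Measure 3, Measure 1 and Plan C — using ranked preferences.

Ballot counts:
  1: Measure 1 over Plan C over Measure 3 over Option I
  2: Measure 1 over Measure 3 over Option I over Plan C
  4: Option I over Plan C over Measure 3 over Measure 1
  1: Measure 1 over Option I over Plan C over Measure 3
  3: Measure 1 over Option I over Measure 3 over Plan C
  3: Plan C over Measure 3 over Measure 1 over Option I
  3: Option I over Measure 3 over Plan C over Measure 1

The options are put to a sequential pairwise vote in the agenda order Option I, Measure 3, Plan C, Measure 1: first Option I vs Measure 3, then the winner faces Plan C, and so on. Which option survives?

Round 1: Option I vs Measure 3 — 11–6, Option I advances.
Round 2: Option I vs Plan C — 13–4, Option I advances.
Round 3: Option I vs Measure 1 — 7–10, Measure 1 advances.
The agenda winner is Measure 1.

Measure 1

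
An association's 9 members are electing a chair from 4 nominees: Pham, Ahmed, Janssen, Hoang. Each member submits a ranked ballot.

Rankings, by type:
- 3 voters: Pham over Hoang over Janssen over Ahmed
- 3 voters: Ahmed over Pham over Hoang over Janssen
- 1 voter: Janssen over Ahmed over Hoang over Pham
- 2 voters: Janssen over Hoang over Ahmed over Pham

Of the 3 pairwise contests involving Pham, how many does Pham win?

Pham against each rival (9 voters):
Pham vs Ahmed: Ahmed wins 6–3.
Pham vs Janssen: 3+3 = 6 for Pham, 3 for Janssen — Pham by 6–3.
Pham vs Hoang: Pham wins 6–3.
Pham beats Janssen, Hoang; loses to Ahmed — 2 pairwise wins.

2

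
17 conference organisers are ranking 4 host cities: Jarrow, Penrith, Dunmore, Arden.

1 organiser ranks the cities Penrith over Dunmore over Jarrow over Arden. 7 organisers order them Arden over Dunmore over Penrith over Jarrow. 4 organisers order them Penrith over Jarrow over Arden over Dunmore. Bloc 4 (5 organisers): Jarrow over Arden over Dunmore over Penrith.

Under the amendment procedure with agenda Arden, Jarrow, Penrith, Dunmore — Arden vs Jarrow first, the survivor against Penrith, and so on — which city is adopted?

Dunmore

Round 1: Arden vs Jarrow — 7–10, Jarrow advances.
Round 2: Jarrow vs Penrith — 5–12, Penrith advances.
Round 3: Penrith vs Dunmore — 5–12, Dunmore advances.
Dunmore survives the agenda.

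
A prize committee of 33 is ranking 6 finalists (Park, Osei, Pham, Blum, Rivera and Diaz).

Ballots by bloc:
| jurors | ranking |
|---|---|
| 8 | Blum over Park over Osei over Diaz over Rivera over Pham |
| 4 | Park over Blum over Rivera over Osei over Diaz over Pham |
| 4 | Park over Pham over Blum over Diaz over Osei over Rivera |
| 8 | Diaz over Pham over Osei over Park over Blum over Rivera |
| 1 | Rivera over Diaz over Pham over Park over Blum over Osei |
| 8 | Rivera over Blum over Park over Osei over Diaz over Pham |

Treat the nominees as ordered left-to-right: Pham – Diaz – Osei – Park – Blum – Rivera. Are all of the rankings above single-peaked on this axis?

no

Axis positions: Pham=1, Diaz=2, Osei=3, Park=4, Blum=5, Rivera=6.
Bloc 1 (peak Blum at position 5): ranking walks positions 5-4-3-2-6-1, expanding outward from the peak — single-peaked.
Bloc 2 (peak Park at position 4): ranking walks positions 4-5-6-3-2-1, expanding outward from the peak — single-peaked.
Bloc 3: ranking walks positions 4-1-5-2-3-6; Pham is ranked above Osei even though Osei lies between Pham and the peak Park on the axis — preferences dip and rise again. Not single-peaked.
Bloc 4 (peak Diaz at position 2): ranking walks positions 2-1-3-4-5-6, expanding outward from the peak — single-peaked.
Bloc 5: ranking walks positions 6-2-1-4-5-3; Diaz is ranked above Blum even though Blum lies between Diaz and the peak Rivera on the axis — preferences dip and rise again. Not single-peaked.
Bloc 6 (peak Rivera at position 6): ranking walks positions 6-5-4-3-2-1, expanding outward from the peak — single-peaked.
Bloc 3 violates single-peakedness, so the profile is not single-peaked on this axis.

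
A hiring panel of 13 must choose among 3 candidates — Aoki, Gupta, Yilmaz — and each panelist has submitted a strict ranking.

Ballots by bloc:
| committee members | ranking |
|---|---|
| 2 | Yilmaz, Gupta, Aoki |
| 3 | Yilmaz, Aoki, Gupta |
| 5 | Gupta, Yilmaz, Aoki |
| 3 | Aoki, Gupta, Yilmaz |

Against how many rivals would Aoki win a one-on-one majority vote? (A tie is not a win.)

Aoki against each rival (13 committee members):
Aoki–Gupta: Gupta 7–6.
Aoki vs Yilmaz: Yilmaz, 10–3.
Aoki beats no one; loses to Gupta, Yilmaz — 0 pairwise wins.

0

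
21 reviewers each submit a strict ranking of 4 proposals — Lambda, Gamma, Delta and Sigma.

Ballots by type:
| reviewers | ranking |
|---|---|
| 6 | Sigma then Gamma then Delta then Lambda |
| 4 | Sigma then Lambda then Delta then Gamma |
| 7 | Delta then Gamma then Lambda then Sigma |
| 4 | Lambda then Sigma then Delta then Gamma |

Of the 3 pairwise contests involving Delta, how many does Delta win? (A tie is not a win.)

2

Delta against each rival (21 reviewers):
Delta vs Lambda: Delta wins 13–8.
Delta vs Gamma: Delta preferred on 4+7+4 = 15 ballots; Delta wins 15–6.
Delta vs Sigma: 7 to 14, Sigma.
Delta beats Lambda, Gamma; loses to Sigma — 2 pairwise wins.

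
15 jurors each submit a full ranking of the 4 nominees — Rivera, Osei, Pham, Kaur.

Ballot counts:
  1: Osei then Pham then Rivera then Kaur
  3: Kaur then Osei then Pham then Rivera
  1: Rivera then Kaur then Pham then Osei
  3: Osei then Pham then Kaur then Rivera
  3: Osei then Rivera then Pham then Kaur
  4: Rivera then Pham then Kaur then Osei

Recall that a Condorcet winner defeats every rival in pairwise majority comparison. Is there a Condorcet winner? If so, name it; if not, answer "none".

Head-to-head results (15 jurors):
Rivera vs Osei: Osei wins 10–5.
Rivera vs Pham: Rivera, 8–7.
Rivera vs Kaur: Rivera wins 9–6.
Osei–Pham: Osei 10–5.
Osei vs Kaur: Kaur, 8–7.
Pham–Kaur: Pham 11–4.
Every nominee loses at least once (Rivera loses to Osei; Osei loses to Kaur; Pham loses to Rivera; Kaur loses to Rivera). The majority relation contains the cycle Rivera → Kaur → Osei → Rivera, so there is no Condorcet winner.

none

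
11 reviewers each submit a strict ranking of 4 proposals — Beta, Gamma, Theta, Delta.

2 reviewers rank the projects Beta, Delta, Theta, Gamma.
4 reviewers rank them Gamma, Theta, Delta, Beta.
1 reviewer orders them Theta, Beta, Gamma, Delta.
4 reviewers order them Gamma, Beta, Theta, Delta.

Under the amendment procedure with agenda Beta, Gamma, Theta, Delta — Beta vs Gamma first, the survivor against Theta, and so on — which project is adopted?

Round 1: Beta vs Gamma — 3–8, Gamma advances.
Round 2: Gamma vs Theta — 8–3, Gamma advances.
Round 3: Gamma vs Delta — 9–2, Gamma advances.
The agenda winner is Gamma.

Gamma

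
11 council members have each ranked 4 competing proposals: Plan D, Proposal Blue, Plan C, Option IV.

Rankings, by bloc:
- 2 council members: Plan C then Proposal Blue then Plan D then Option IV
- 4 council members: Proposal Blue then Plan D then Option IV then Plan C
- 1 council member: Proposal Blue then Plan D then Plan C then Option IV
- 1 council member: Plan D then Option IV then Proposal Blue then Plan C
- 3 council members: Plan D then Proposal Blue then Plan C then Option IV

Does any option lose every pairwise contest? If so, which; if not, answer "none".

Option IV

Head-to-head results (11 council members):
Plan D vs Proposal Blue: 1+3 = 4 for Plan D, 7 for Proposal Blue — Proposal Blue by 7–4.
Plan D vs Plan C: 4+1+1+3 = 9 for Plan D, 2 for Plan C — Plan D by 9–2.
Plan D vs Option IV: 2+4+1+1+3 = 11 for Plan D, 0 for Option IV — Plan D by 11–0.
Proposal Blue vs Plan C: Proposal Blue wins 9–2.
Proposal Blue vs Option IV: Proposal Blue is ranked higher on 2+4+1+3 = 10 ballots, Option IV on 1. Proposal Blue wins 10–1.
Plan C vs Option IV: Plan C wins 6–5.
Option IV loses to every other option — it is the Condorcet loser.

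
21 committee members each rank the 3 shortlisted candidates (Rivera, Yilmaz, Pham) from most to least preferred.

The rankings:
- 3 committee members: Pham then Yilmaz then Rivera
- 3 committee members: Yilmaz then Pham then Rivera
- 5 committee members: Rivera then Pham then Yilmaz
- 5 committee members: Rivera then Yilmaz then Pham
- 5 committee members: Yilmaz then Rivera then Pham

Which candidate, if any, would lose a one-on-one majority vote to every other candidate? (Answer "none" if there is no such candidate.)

Pairwise majorities:
Rivera vs Yilmaz: 10 to 11, Yilmaz.
Rivera vs Pham: Rivera preferred on 5+5+5 = 15 ballots; Rivera wins 15–6.
Yilmaz vs Pham: Yilmaz wins 13–8.
Pham is beaten in every head-to-head and is the Condorcet loser.

Pham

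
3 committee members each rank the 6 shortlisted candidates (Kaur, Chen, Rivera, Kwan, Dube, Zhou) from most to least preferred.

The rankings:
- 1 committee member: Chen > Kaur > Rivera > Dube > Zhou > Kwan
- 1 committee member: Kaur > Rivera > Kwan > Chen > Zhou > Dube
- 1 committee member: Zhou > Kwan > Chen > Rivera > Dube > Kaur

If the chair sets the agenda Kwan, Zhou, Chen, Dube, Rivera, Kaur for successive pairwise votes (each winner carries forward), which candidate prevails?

Chen

Round 1: Kwan vs Zhou — 1–2, Zhou advances.
Round 2: Zhou vs Chen — 1–2, Chen advances.
Round 3: Chen vs Dube — 3–0, Chen advances.
Round 4: Chen vs Rivera — 2–1, Chen advances.
Round 5: Chen vs Kaur — 2–1, Chen advances.
Chen survives the agenda.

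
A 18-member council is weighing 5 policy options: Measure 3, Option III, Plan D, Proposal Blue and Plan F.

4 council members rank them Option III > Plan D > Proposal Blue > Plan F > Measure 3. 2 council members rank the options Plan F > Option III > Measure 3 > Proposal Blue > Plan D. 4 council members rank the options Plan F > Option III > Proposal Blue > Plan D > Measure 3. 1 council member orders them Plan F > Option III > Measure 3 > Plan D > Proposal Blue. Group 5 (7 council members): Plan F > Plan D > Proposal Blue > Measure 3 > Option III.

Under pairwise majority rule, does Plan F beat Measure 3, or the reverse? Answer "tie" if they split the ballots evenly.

Ballots ranking Plan F above Measure 3: 4 + 2 + 4 + 1 + 7 = 18.
Ballots ranking Measure 3 above Plan F: 18 − 18 = 0.
Plan F wins the head-to-head 18–0.

Plan F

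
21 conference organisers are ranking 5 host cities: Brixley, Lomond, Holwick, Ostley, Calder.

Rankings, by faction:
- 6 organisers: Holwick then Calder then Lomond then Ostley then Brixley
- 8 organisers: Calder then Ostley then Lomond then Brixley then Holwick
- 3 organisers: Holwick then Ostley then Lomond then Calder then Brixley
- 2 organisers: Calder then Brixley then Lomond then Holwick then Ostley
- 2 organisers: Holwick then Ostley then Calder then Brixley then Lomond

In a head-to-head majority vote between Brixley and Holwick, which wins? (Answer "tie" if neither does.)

Ballots ranking Brixley above Holwick: 8 + 2 = 10.
Ballots ranking Holwick above Brixley: 21 − 10 = 11.
Holwick wins the head-to-head 11–10.

Holwick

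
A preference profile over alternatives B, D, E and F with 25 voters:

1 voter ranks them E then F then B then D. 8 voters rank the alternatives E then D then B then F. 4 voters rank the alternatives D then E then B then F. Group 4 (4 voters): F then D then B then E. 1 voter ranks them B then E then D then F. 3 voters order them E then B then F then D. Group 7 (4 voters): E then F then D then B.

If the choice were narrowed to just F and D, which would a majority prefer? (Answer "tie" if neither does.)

D

Ballots ranking F above D: 1 + 4 + 3 + 4 = 12.
Ballots ranking D above F: 25 − 12 = 13.
D wins the head-to-head 13–12.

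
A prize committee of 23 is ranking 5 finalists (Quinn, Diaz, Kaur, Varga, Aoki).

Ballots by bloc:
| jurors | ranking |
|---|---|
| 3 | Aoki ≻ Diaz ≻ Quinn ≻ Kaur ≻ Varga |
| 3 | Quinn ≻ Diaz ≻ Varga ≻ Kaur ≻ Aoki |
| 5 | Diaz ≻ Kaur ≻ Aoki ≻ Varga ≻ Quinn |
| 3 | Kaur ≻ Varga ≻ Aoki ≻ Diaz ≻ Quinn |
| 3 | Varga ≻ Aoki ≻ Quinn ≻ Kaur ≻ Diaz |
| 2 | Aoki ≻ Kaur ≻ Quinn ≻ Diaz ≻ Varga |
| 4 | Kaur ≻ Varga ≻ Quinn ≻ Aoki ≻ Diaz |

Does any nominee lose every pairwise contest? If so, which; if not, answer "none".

Pairwise majorities:
Quinn vs Diaz: Quinn is ranked higher on 3+3+2+4 = 12 ballots, Diaz on 11. Quinn wins 12–11.
Quinn vs Kaur: 3+3+3 = 9 for Quinn, 14 for Kaur — Kaur by 14–9.
Quinn vs Varga: 8 to 15, Varga.
Quinn vs Aoki: Aoki, 16–7.
Diaz vs Kaur: Kaur wins 12–11.
Diaz–Varga: Diaz 13–10.
Diaz vs Aoki: 3+5 = 8 for Diaz, 15 for Aoki — Aoki by 15–8.
Kaur vs Varga: Kaur, 17–6.
Kaur vs Aoki: 3+5+3+4 = 15 for Kaur, 8 for Aoki — Kaur by 15–8.
Varga vs Aoki: Varga preferred on 3+3+3+4 = 13 ballots; Varga wins 13–10.
Every nominee wins at least one matchup (Quinn beats Diaz; Diaz beats Varga; Kaur beats Quinn; Varga beats Quinn; Aoki beats Quinn), so there is no Condorcet loser.

none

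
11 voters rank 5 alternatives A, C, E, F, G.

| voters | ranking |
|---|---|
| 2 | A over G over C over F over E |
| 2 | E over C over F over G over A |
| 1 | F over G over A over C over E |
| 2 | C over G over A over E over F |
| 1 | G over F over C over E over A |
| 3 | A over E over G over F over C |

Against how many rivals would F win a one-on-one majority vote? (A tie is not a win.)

0

F against each rival (11 voters):
F–A: A 7–4.
F vs C: 1+1+3 = 5 for F, 6 for C — C by 6–5.
F vs E: E, 7–4.
F vs G: G, 8–3.
F beats no one; loses to A, C, E, G — 0 pairwise wins.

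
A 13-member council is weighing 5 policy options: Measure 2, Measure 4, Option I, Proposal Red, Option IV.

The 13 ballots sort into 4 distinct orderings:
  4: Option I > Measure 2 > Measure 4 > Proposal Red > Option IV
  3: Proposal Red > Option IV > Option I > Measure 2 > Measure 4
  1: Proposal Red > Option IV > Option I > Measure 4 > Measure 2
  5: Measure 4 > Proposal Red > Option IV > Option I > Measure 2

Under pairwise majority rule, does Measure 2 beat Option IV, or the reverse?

Option IV

Ballots ranking Measure 2 above Option IV: 4.
Ballots ranking Option IV above Measure 2: 13 − 4 = 9.
Option IV wins the head-to-head 9–4.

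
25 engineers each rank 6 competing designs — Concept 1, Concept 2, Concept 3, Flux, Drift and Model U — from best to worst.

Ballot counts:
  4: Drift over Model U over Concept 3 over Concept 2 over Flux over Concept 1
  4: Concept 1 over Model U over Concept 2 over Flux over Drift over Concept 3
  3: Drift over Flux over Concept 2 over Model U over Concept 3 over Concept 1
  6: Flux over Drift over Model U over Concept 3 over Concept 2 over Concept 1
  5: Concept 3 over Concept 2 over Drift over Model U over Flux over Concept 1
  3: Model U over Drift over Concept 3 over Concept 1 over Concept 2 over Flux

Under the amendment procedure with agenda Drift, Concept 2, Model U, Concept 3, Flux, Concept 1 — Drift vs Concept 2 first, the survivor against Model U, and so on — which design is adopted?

Drift

Round 1: Drift vs Concept 2 — 16–9, Drift advances.
Round 2: Drift vs Model U — 18–7, Drift advances.
Round 3: Drift vs Concept 3 — 20–5, Drift advances.
Round 4: Drift vs Flux — 15–10, Drift advances.
Round 5: Drift vs Concept 1 — 21–4, Drift advances.
Drift survives the agenda.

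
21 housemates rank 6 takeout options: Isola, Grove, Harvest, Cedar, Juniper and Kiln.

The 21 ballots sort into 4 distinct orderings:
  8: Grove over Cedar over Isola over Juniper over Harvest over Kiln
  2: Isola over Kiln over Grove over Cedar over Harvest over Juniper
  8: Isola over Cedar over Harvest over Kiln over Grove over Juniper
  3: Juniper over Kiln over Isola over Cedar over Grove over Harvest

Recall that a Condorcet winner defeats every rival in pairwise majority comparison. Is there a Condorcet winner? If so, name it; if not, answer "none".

Isola

Pairwise majorities:
Isola–Grove: Isola 13–8.
Isola vs Harvest: Isola, 21–0.
Isola vs Cedar: Isola, 13–8.
Isola vs Juniper: Isola, 18–3.
Isola vs Kiln: Isola wins 18–3.
Grove vs Harvest: Grove, 13–8.
Grove–Cedar: Cedar 11–10.
Grove–Juniper: Grove 18–3.
Grove vs Kiln: Kiln, 13–8.
Harvest vs Cedar: Cedar, 21–0.
Harvest vs Juniper: Juniper, 11–10.
Harvest–Kiln: Harvest 16–5.
Cedar vs Juniper: Cedar, 18–3.
Cedar vs Kiln: Cedar, 16–5.
Juniper–Kiln: Juniper 11–10.
Isola beats each of Grove, Harvest, Cedar, Juniper, Kiln — Isola is the Condorcet winner.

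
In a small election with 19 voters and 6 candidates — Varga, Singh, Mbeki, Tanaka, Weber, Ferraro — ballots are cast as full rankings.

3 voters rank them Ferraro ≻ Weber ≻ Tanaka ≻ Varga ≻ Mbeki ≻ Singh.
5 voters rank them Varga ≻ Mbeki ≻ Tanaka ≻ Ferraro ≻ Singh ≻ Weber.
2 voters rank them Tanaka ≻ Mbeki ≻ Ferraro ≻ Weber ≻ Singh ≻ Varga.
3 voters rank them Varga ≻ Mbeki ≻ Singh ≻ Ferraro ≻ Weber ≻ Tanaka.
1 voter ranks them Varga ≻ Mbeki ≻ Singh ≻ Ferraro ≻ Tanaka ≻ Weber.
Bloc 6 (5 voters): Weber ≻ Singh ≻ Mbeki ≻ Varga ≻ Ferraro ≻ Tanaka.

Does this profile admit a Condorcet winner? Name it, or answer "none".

none

Check each pair by majority over 19 ballots:
Varga vs Singh: 12 to 7, Varga.
Varga vs Mbeki: 12 to 7, Varga.
Varga vs Tanaka: Varga, 14–5.
Varga–Weber: Weber 10–9.
Varga vs Ferraro: Varga wins 14–5.
Singh vs Mbeki: Mbeki, 14–5.
Singh vs Tanaka: 9 to 10, Tanaka.
Singh vs Weber: Singh preferred on 5+3+1 = 9 ballots; Weber wins 10–9.
Singh vs Ferraro: Ferraro wins 10–9.
Mbeki vs Tanaka: Mbeki, 14–5.
Mbeki vs Weber: Mbeki preferred on 5+2+3+1 = 11 ballots; Mbeki wins 11–8.
Mbeki vs Ferraro: Mbeki is ranked higher on 5+2+3+1+5 = 16 ballots, Ferraro on 3. Mbeki wins 16–3.
Tanaka vs Weber: Tanaka preferred on 5+2+1 = 8 ballots; Weber wins 11–8.
Tanaka vs Ferraro: Tanaka is ranked higher on 5+2 = 7 ballots, Ferraro on 12. Ferraro wins 12–7.
Weber vs Ferraro: Ferraro, 14–5.
Each candidate drops at least one matchup (Varga loses to Weber; Singh loses to Varga; Mbeki loses to Varga; Tanaka loses to Varga; Weber loses to Mbeki; Ferraro loses to Varga); the cycle Varga > Mbeki > Weber > Varga rules out a Condorcet winner.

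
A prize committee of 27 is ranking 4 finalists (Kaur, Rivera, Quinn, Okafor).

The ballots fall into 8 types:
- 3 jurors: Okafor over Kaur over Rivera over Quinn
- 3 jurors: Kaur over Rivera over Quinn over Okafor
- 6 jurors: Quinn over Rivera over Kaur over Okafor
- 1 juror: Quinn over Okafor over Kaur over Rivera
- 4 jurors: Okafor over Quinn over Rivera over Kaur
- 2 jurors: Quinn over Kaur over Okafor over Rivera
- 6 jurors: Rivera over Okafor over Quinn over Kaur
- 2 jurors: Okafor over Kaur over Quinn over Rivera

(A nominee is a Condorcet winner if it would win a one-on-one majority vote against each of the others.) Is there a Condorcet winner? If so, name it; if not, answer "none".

Check each pair by majority over 27 ballots:
Kaur–Rivera: Rivera 16–11.
Kaur–Quinn: Quinn 19–8.
Kaur vs Okafor: Okafor, 16–11.
Rivera–Quinn: Quinn 15–12.
Rivera–Okafor: Rivera 15–12.
Quinn vs Okafor: Okafor, 15–12.
Every nominee loses at least once (Kaur loses to Rivera; Rivera loses to Quinn; Quinn loses to Okafor; Okafor loses to Rivera). The majority relation contains the cycle Rivera beats Okafor beats Quinn beats Rivera, so there is no Condorcet winner.

none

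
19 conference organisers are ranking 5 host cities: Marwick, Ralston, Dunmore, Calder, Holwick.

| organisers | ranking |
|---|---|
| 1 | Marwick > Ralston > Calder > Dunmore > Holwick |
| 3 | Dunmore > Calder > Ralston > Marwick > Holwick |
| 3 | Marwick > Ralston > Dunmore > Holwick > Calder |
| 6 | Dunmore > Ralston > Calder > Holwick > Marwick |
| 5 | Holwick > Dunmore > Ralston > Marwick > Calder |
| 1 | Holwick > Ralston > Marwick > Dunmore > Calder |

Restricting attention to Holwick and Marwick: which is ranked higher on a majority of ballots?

Holwick

Ballots ranking Holwick above Marwick: 6 + 5 + 1 = 12.
Ballots ranking Marwick above Holwick: 19 − 12 = 7.
Holwick wins the head-to-head 12–7.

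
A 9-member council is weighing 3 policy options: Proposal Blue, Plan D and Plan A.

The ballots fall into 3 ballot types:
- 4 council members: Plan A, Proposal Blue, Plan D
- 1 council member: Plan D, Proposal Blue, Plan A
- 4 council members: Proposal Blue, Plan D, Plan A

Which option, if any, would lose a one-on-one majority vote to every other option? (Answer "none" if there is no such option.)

Head-to-head results (9 council members):
Proposal Blue–Plan D: Proposal Blue 8–1.
Proposal Blue vs Plan A: Proposal Blue is ranked higher on 1+4 = 5 ballots, Plan A on 4. Proposal Blue wins 5–4.
Plan D–Plan A: Plan D 5–4.
Plan A loses to every other option — it is the Condorcet loser.

Plan A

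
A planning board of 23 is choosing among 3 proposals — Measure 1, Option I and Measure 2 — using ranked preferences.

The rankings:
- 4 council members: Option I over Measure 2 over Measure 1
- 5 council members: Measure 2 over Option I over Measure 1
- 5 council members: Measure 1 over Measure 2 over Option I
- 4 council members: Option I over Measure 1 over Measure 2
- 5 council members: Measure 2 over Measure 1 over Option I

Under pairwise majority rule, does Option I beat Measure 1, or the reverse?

Option I

Ballots ranking Option I above Measure 1: 4 + 5 + 4 = 13.
Ballots ranking Measure 1 above Option I: 23 − 13 = 10.
Option I wins the head-to-head 13–10.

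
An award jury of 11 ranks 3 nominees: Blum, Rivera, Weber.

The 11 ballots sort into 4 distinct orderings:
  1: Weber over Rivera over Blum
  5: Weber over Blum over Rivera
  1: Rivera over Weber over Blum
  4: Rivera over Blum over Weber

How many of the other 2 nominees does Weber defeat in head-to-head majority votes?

2

Weber against each rival (11 jurors):
Weber vs Blum: 1+5+1 = 7 for Weber, 4 for Blum — Weber by 7–4.
Weber vs Rivera: 1+5 = 6 for Weber, 5 for Rivera — Weber by 6–5.
Weber beats Blum, Rivera — 2 pairwise wins.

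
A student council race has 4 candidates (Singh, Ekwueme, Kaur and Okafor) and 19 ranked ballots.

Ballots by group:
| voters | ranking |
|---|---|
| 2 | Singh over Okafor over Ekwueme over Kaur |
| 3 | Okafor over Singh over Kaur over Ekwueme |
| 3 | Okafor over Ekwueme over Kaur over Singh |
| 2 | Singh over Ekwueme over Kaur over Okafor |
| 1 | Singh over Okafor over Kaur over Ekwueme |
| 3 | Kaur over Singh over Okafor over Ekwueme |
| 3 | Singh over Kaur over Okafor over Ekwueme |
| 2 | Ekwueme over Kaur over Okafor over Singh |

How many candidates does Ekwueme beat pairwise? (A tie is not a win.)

Ekwueme against each rival (19 voters):
Ekwueme–Singh: Singh 14–5.
Ekwueme–Kaur: Kaur 10–9.
Ekwueme vs Okafor: Ekwueme is ranked higher on 2+2 = 4 ballots, Okafor on 15. Okafor wins 15–4.
Ekwueme beats no one; loses to Singh, Kaur, Okafor — 0 pairwise wins.

0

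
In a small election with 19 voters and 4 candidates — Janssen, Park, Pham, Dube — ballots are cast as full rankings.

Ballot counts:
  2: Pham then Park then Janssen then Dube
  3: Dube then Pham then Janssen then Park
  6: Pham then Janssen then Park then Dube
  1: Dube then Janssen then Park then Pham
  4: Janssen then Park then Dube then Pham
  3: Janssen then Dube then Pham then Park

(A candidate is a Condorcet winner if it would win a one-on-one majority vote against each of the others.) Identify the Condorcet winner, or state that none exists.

none

Check each pair by majority over 19 ballots:
Janssen vs Park: Janssen preferred on 3+6+1+4+3 = 17 ballots; Janssen wins 17–2.
Janssen vs Pham: 8 to 11, Pham.
Janssen vs Dube: 15 to 4, Janssen.
Park vs Pham: Park is ranked higher on 1+4 = 5 ballots, Pham on 14. Pham wins 14–5.
Park vs Dube: 12 to 7, Park.
Pham vs Dube: 8 to 11, Dube.
No candidate is unbeaten: Janssen loses to Pham; Park loses to Janssen; Pham loses to Dube; Dube loses to Janssen. In particular Janssen > Dube > Pham > Janssen is a majority cycle — no Condorcet winner exists.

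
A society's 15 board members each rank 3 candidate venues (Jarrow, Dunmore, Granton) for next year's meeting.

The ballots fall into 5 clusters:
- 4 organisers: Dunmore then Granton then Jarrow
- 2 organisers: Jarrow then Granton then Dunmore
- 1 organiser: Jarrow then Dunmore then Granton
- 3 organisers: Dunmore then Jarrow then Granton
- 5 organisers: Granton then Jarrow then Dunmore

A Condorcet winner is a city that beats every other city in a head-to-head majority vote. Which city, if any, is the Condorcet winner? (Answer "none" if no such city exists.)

none

Check each pair by majority over 15 ballots:
Jarrow vs Dunmore: 8 to 7, Jarrow.
Jarrow vs Granton: 6 to 9, Granton.
Dunmore vs Granton: 4+1+3 = 8 for Dunmore, 7 for Granton — Dunmore by 8–7.
No city is unbeaten: Jarrow loses to Granton; Dunmore loses to Jarrow; Granton loses to Dunmore. In particular Jarrow > Dunmore > Granton > Jarrow is a majority cycle — no Condorcet winner exists.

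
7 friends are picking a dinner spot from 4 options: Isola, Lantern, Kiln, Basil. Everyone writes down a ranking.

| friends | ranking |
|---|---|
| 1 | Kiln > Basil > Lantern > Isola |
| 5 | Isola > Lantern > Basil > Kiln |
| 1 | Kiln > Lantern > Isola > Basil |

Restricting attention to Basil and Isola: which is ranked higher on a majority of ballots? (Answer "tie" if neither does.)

Isola

Ballots ranking Basil above Isola: 1.
Ballots ranking Isola above Basil: 7 − 1 = 6.
Isola wins the head-to-head 6–1.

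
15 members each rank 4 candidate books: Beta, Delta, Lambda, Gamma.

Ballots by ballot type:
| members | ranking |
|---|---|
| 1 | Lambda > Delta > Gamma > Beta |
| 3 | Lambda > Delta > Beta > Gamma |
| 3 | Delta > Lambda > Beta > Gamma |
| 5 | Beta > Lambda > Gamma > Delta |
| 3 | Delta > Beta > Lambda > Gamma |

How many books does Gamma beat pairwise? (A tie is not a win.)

0

Gamma against each rival (15 members):
Gamma vs Beta: Gamma is ranked higher on 1 ballot, Beta on 14. Beta wins 14–1.
Gamma vs Delta: Delta wins 10–5.
Gamma vs Lambda: Lambda wins 15–0.
Gamma beats no one; loses to Beta, Delta, Lambda — 0 pairwise wins.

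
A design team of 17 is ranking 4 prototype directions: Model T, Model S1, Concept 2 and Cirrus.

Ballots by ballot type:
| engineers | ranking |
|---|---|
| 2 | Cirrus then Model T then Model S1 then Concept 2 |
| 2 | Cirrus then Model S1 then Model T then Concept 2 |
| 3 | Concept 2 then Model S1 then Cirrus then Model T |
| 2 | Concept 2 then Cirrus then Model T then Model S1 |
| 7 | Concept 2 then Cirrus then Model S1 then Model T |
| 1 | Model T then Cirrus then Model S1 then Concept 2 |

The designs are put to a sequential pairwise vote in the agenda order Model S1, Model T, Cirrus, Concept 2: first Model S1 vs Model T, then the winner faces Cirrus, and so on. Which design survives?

Concept 2

Round 1: Model S1 vs Model T — 12–5, Model S1 advances.
Round 2: Model S1 vs Cirrus — 3–14, Cirrus advances.
Round 3: Cirrus vs Concept 2 — 5–12, Concept 2 advances.
The agenda winner is Concept 2.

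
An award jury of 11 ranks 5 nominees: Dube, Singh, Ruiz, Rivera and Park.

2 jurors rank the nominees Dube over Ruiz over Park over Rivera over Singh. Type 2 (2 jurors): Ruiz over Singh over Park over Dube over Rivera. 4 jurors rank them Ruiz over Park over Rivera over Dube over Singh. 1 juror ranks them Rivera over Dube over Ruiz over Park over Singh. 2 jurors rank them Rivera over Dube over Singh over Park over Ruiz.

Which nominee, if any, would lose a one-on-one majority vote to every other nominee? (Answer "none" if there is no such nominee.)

Pairwise majorities:
Dube vs Singh: Dube wins 9–2.
Dube vs Ruiz: 2+1+2 = 5 for Dube, 6 for Ruiz — Ruiz by 6–5.
Dube vs Rivera: Rivera wins 7–4.
Dube vs Park: Park, 6–5.
Singh vs Ruiz: Singh is ranked higher on 2 ballots, Ruiz on 9. Ruiz wins 9–2.
Singh vs Rivera: Singh is ranked higher on 2 ballots, Rivera on 9. Rivera wins 9–2.
Singh vs Park: 4 to 7, Park.
Ruiz vs Rivera: Ruiz is ranked higher on 2+2+4 = 8 ballots, Rivera on 3. Ruiz wins 8–3.
Ruiz vs Park: 9 to 2, Ruiz.
Rivera vs Park: Park wins 8–3.
Singh is beaten in every head-to-head and is the Condorcet loser.

Singh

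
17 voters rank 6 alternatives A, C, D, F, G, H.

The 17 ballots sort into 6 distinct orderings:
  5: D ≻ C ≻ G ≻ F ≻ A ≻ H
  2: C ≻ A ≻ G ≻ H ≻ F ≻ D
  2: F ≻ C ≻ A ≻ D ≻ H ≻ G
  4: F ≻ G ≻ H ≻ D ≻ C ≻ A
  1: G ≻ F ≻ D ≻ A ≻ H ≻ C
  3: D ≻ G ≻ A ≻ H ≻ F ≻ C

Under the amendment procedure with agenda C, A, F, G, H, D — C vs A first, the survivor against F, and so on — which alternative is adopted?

D

Round 1: C vs A — 13–4, C advances.
Round 2: C vs F — 7–10, F advances.
Round 3: F vs G — 6–11, G advances.
Round 4: G vs H — 15–2, G advances.
Round 5: G vs D — 7–10, D advances.
The agenda winner is D.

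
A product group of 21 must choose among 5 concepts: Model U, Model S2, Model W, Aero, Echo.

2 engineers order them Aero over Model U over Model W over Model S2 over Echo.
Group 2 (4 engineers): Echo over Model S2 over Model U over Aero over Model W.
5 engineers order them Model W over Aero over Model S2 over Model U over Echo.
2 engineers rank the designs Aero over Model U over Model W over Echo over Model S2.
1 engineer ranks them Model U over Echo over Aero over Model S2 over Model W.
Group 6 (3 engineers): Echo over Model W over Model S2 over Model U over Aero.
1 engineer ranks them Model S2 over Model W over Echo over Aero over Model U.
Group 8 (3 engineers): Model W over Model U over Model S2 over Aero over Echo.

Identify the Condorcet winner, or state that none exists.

Check each pair by majority over 21 ballots:
Model U vs Model S2: Model U preferred on 2+2+1+3 = 8 ballots; Model S2 wins 13–8.
Model U vs Model W: Model W, 12–9.
Model U–Aero: Model U 11–10.
Model U vs Echo: 13 to 8, Model U.
Model S2 vs Model W: Model W wins 15–6.
Model S2–Aero: Model S2 11–10.
Model S2 vs Echo: Model S2 wins 11–10.
Model W vs Aero: Model W preferred on 5+3+1+3 = 12 ballots; Model W wins 12–9.
Model W–Echo: Model W 13–8.
Aero vs Echo: 2+5+2+3 = 12 for Aero, 9 for Echo — Aero by 12–9.
Model W beats each of Model U, Model S2, Aero, Echo — Model W is the Condorcet winner.

Model W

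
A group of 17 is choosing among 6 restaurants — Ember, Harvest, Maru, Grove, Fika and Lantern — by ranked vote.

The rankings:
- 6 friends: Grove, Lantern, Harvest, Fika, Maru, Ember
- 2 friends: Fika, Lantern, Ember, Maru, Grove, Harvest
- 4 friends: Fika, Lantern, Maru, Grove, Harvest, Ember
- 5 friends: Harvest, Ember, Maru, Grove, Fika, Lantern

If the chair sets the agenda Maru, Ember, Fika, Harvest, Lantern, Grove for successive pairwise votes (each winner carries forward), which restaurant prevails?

Grove

Round 1: Maru vs Ember — 10–7, Maru advances.
Round 2: Maru vs Fika — 5–12, Fika advances.
Round 3: Fika vs Harvest — 6–11, Harvest advances.
Round 4: Harvest vs Lantern — 5–12, Lantern advances.
Round 5: Lantern vs Grove — 6–11, Grove advances.
Grove survives the agenda.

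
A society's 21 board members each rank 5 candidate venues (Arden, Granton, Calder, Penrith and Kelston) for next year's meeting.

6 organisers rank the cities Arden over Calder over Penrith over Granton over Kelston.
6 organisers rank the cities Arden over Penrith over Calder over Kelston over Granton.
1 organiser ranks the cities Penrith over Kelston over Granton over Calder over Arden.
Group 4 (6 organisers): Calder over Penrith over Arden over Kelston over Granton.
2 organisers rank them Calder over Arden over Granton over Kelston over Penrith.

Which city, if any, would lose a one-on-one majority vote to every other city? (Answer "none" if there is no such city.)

Granton

Head-to-head results (21 organisers):
Arden–Granton: Arden 20–1.
Arden vs Calder: Arden preferred on 6+6 = 12 ballots; Arden wins 12–9.
Arden vs Penrith: Arden wins 14–7.
Arden vs Kelston: Arden is ranked higher on 6+6+6+2 = 20 ballots, Kelston on 1. Arden wins 20–1.
Granton vs Calder: 1 to 20, Calder.
Granton vs Penrith: Granton preferred on 2 ballots; Penrith wins 19–2.
Granton vs Kelston: Granton is ranked higher on 6+2 = 8 ballots, Kelston on 13. Kelston wins 13–8.
Calder vs Penrith: Calder wins 14–7.
Calder vs Kelston: Calder, 20–1.
Penrith vs Kelston: Penrith wins 19–2.
Granton loses to every other city — it is the Condorcet loser.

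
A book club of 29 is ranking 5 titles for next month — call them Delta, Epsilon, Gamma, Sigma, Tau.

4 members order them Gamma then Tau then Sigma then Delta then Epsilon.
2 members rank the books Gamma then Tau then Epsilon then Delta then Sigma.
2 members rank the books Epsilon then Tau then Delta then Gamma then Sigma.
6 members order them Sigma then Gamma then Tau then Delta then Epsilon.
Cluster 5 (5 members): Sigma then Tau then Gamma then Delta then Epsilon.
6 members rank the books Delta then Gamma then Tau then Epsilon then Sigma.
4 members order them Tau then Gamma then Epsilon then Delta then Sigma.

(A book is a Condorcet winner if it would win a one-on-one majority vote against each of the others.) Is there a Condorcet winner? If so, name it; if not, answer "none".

Check each pair by majority over 29 ballots:
Delta vs Epsilon: Delta wins 21–8.
Delta–Gamma: Gamma 21–8.
Delta–Sigma: Sigma 15–14.
Delta–Tau: Tau 23–6.
Epsilon–Gamma: Gamma 27–2.
Epsilon–Sigma: Sigma 15–14.
Epsilon vs Tau: Tau wins 27–2.
Gamma vs Sigma: Gamma, 18–11.
Gamma vs Tau: Gamma, 18–11.
Sigma vs Tau: Tau, 18–11.
Gamma beats each of Delta, Epsilon, Sigma, Tau — Gamma is the Condorcet winner.

Gamma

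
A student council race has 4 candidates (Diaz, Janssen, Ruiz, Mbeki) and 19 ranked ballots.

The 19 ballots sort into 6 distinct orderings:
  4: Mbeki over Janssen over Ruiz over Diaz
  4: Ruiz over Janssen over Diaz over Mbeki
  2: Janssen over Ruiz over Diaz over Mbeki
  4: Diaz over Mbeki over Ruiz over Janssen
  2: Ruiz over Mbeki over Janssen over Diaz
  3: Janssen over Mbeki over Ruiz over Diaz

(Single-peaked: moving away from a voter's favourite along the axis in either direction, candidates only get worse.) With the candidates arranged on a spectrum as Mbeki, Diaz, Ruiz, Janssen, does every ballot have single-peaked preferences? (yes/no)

Axis positions: Mbeki=1, Diaz=2, Ruiz=3, Janssen=4.
Bloc 1: ranking walks positions 1-4-3-2; Janssen is ranked above Diaz even though Diaz lies between Janssen and the peak Mbeki on the axis — preferences dip and rise again. Not single-peaked.
Bloc 2 (peak Ruiz at position 3): ranking walks positions 3-4-2-1, expanding outward from the peak — single-peaked.
Bloc 3 (peak Janssen at position 4): ranking walks positions 4-3-2-1, expanding outward from the peak — single-peaked.
Bloc 4 (peak Diaz at position 2): ranking walks positions 2-1-3-4, expanding outward from the peak — single-peaked.
Bloc 5: ranking walks positions 3-1-4-2; Mbeki is ranked above Diaz even though Diaz lies between Mbeki and the peak Ruiz on the axis — preferences dip and rise again. Not single-peaked.
Bloc 6: ranking walks positions 4-1-3-2; Mbeki is ranked above Ruiz even though Ruiz lies between Mbeki and the peak Janssen on the axis — preferences dip and rise again. Not single-peaked.
Bloc 1 violates single-peakedness, so the profile is not single-peaked on this axis.

no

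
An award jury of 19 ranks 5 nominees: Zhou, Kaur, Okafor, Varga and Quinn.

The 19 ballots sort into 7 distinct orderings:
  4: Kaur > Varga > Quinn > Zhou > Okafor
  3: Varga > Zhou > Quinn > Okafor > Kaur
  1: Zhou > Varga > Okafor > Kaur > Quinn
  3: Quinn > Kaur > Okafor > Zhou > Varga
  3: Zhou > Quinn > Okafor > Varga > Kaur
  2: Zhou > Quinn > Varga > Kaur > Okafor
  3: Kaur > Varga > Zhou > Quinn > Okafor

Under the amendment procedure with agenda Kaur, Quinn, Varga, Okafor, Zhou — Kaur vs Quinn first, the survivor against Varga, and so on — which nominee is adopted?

Round 1: Kaur vs Quinn — 8–11, Quinn advances.
Round 2: Quinn vs Varga — 8–11, Varga advances.
Round 3: Varga vs Okafor — 13–6, Varga advances.
Round 4: Varga vs Zhou — 10–9, Varga advances.
Varga survives the agenda.

Varga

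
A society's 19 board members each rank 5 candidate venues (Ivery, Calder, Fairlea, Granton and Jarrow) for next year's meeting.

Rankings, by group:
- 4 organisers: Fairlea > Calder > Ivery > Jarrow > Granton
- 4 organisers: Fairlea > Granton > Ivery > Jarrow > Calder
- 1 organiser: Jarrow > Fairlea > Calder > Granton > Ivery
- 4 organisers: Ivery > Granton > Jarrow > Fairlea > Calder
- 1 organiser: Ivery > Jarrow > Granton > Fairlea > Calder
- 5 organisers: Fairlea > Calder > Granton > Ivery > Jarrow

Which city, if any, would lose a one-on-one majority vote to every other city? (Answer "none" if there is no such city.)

Pairwise majorities:
Ivery vs Calder: 9 to 10, Calder.
Ivery vs Fairlea: 4+1 = 5 for Ivery, 14 for Fairlea — Fairlea by 14–5.
Ivery–Granton: Granton 10–9.
Ivery vs Jarrow: Ivery preferred on 4+4+4+1+5 = 18 ballots; Ivery wins 18–1.
Calder vs Fairlea: Fairlea wins 19–0.
Calder vs Granton: Calder preferred on 4+1+5 = 10 ballots; Calder wins 10–9.
Calder vs Jarrow: 4+5 = 9 for Calder, 10 for Jarrow — Jarrow by 10–9.
Fairlea vs Granton: Fairlea is ranked higher on 4+4+1+5 = 14 ballots, Granton on 5. Fairlea wins 14–5.
Fairlea vs Jarrow: 13 to 6, Fairlea.
Granton vs Jarrow: Granton wins 13–6.
Each city has at least one pairwise win (Ivery beats Jarrow; Calder beats Ivery; Fairlea beats Ivery; Granton beats Ivery; Jarrow beats Calder) — no Condorcet loser.

none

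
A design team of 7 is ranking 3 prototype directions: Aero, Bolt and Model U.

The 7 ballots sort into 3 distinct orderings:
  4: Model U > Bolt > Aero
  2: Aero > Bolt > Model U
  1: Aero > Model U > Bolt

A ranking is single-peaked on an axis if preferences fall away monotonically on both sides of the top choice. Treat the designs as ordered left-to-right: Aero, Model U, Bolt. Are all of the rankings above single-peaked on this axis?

no

Axis positions: Aero=1, Model U=2, Bolt=3.
Type 1 (peak Model U at position 2): ranking walks positions 2-3-1, expanding outward from the peak — single-peaked.
Type 2: ranking walks positions 1-3-2; Bolt is ranked above Model U even though Model U lies between Bolt and the peak Aero on the axis — preferences dip and rise again. Not single-peaked.
Type 3 (peak Aero at position 1): ranking walks positions 1-2-3, expanding outward from the peak — single-peaked.
Type 2 violates single-peakedness, so the profile is not single-peaked on this axis.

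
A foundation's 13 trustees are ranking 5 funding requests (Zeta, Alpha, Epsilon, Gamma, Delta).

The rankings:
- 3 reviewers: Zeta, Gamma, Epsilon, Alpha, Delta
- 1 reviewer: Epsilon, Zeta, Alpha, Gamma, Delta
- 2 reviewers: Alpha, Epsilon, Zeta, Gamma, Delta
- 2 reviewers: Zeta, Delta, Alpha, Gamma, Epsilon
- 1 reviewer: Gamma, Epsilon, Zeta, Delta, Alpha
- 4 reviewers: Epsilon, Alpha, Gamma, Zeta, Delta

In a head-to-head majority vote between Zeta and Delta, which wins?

Ballots ranking Zeta above Delta: 3 + 1 + 2 + 2 + 1 + 4 = 13.
Ballots ranking Delta above Zeta: 13 − 13 = 0.
Zeta wins the head-to-head 13–0.

Zeta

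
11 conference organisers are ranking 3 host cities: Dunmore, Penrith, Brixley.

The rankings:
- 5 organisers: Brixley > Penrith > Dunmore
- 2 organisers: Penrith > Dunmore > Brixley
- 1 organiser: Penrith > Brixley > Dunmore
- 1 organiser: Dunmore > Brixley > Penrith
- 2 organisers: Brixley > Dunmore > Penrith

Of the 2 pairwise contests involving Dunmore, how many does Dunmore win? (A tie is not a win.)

0

Dunmore against each rival (11 organisers):
Dunmore vs Penrith: Penrith wins 8–3.
Dunmore–Brixley: Brixley 8–3.
Dunmore beats no one; loses to Penrith, Brixley — 0 pairwise wins.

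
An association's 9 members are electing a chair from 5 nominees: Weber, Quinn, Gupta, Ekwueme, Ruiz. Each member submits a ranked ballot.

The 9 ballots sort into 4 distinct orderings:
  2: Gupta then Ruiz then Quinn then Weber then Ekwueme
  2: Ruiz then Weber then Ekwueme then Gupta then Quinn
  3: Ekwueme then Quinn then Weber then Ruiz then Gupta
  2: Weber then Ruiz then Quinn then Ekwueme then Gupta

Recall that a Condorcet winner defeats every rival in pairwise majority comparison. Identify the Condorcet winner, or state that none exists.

Head-to-head results (9 voters):
Weber vs Quinn: Weber is ranked higher on 2+2 = 4 ballots, Quinn on 5. Quinn wins 5–4.
Weber vs Gupta: 2+3+2 = 7 for Weber, 2 for Gupta — Weber by 7–2.
Weber vs Ekwueme: 2+2+2 = 6 for Weber, 3 for Ekwueme — Weber by 6–3.
Weber vs Ruiz: Weber preferred on 3+2 = 5 ballots; Weber wins 5–4.
Quinn vs Gupta: Quinn preferred on 3+2 = 5 ballots; Quinn wins 5–4.
Quinn vs Ekwueme: 2+2 = 4 for Quinn, 5 for Ekwueme — Ekwueme by 5–4.
Quinn vs Ruiz: Quinn is ranked higher on 3 ballots, Ruiz on 6. Ruiz wins 6–3.
Gupta vs Ekwueme: Gupta is ranked higher on 2 ballots, Ekwueme on 7. Ekwueme wins 7–2.
Gupta vs Ruiz: Gupta is ranked higher on 2 ballots, Ruiz on 7. Ruiz wins 7–2.
Ekwueme vs Ruiz: Ekwueme is ranked higher on 3 ballots, Ruiz on 6. Ruiz wins 6–3.
Each candidate drops at least one matchup (Weber loses to Quinn; Quinn loses to Ekwueme; Gupta loses to Weber; Ekwueme loses to Weber; Ruiz loses to Weber); the cycle Weber beats Ekwueme beats Quinn beats Weber rules out a Condorcet winner.

none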